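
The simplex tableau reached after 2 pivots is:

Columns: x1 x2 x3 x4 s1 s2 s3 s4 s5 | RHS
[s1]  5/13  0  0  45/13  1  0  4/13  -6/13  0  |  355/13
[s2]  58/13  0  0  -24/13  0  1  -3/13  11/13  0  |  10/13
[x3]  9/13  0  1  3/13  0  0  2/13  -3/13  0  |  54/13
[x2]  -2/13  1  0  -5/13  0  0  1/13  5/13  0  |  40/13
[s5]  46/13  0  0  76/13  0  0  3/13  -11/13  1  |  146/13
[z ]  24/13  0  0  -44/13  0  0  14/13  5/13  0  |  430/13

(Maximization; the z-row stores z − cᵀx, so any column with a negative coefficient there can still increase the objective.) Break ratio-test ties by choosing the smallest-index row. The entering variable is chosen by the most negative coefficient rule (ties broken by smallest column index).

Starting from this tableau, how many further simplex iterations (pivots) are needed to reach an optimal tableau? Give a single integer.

2

pivot: x4 in, s5 out → z = 752/19
pivot: s4 in, s2 out → z = 444/11
No improving column remains; optimal.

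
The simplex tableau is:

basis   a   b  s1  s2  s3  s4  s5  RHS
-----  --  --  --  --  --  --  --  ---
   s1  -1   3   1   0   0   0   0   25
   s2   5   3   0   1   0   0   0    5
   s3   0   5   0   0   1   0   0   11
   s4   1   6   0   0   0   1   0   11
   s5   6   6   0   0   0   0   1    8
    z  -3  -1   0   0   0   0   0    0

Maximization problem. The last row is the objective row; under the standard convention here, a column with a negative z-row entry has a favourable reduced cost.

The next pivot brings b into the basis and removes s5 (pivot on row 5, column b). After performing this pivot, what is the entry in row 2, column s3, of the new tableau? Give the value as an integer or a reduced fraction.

Pivot element is row 5, column b: 6.
Normalize row 5: new (row 5, s3) = 0/6 = 0.
row 2 ← row 2 − 3·(new row 5): 0 − 3·0 = 0.

0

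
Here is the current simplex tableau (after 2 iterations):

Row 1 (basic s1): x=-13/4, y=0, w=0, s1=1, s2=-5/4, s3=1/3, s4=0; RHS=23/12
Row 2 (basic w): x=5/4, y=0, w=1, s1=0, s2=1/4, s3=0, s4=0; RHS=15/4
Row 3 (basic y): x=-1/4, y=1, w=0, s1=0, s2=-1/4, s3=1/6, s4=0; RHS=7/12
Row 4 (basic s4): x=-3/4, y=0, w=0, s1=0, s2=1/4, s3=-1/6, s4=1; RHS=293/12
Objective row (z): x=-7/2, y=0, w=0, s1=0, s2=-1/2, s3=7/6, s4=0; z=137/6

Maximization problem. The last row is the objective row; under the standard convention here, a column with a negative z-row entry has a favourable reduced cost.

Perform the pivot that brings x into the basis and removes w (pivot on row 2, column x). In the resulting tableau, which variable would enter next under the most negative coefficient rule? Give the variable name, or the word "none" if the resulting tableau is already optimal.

Pivot element 5/4. New z-row = old z-row − (-7/2)·(row 2/(5/4)).
Updated z-row coefficients: x: 0, y: 0, w: 14/5, s1: 0, s2: 1/5, s3: 7/6, s4: 0.
No coefficient is strictly negative; the tableau after this pivot is optimal.

none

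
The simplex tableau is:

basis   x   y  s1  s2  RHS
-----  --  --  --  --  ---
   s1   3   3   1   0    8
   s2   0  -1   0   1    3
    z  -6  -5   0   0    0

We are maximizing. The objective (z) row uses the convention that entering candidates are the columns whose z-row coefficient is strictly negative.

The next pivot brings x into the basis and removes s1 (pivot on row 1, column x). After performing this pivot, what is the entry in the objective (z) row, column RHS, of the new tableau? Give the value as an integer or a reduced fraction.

Pivot element is row 1, column x: 3.
Normalize row 1: new (row 1, RHS) = 8/3 = 8/3.
z-row ← z-row − (-6)·(new row 1): 0 − (-6)·(8/3) = 16.

16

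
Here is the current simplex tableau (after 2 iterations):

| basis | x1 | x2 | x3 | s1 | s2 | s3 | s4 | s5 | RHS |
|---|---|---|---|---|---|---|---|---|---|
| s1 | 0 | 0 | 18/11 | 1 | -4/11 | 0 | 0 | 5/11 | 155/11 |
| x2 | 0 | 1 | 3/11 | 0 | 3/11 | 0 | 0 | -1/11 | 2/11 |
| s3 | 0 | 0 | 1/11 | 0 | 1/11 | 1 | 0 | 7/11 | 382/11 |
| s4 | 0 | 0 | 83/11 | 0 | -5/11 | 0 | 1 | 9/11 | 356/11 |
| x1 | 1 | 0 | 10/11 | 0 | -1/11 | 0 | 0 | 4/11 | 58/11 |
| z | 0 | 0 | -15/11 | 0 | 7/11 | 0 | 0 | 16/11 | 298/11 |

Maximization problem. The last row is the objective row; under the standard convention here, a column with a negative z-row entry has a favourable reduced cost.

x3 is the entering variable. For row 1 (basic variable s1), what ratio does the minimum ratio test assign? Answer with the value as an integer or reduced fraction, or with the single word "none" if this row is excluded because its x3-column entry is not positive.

Ratio = RHS / (x3 entry) = (155/11) / (18/11) = 155/18.

155/18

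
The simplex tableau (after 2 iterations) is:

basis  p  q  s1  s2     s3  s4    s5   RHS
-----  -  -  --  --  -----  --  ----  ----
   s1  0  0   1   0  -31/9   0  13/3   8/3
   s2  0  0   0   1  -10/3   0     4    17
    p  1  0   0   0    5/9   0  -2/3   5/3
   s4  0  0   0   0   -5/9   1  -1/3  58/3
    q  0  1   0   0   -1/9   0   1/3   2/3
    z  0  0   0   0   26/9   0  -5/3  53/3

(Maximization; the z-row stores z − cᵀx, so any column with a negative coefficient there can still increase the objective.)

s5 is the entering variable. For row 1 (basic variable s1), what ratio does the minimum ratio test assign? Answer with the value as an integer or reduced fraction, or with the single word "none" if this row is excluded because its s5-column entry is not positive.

Ratio = RHS / (s5 entry) = (8/3) / (13/3) = 8/13.

8/13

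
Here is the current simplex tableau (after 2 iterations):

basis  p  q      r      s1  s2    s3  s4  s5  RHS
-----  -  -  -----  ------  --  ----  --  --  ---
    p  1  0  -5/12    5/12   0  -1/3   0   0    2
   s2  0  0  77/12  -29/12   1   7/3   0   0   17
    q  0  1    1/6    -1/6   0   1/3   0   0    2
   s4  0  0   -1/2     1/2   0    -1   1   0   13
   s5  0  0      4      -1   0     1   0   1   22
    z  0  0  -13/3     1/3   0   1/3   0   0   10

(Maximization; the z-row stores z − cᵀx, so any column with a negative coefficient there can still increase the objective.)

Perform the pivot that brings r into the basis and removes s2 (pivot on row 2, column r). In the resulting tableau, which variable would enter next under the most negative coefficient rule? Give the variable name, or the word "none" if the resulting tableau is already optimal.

s1

Pivot element 77/12. New z-row = old z-row − (-13/3)·(row 2/(77/12)).
Updated z-row coefficients: p: 0, q: 0, r: 0, s1: -100/77, s2: 52/77, s3: 21/11, s4: 0, s5: 0.
The most negative is -100/77 in column s1, so s1 would enter next.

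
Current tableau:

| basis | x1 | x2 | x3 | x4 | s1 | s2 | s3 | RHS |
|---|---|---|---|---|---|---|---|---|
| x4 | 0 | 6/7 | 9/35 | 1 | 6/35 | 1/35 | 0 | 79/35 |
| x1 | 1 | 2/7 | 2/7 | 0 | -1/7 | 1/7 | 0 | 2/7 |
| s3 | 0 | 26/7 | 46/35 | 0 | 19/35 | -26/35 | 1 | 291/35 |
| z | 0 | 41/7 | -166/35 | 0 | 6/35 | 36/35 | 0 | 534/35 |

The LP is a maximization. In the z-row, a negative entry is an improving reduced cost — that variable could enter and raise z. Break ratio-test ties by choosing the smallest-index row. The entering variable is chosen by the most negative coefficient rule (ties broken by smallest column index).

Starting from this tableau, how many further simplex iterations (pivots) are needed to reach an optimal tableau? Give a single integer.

pivot: x3 in, x1 out → z = 20
pivot: s1 in, s3 out → z = 197/6
No improving column remains; optimal.

2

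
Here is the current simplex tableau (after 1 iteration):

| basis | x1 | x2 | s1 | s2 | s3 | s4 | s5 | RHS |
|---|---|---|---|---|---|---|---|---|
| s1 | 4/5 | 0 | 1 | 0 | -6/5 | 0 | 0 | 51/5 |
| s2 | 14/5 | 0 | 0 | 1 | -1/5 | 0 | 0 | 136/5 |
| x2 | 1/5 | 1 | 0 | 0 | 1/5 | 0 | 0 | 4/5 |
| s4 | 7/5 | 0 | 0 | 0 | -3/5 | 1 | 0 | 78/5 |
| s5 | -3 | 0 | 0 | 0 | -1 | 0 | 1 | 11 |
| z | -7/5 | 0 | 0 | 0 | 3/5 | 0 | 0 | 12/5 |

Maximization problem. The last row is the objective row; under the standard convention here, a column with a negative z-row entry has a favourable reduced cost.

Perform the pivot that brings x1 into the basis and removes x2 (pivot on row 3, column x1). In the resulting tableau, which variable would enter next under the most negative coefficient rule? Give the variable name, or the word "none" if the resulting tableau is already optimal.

Pivot element 1/5. New z-row = old z-row − (-7/5)·(row 3/(1/5)).
Updated z-row coefficients: x1: 0, x2: 7, s1: 0, s2: 0, s3: 2, s4: 0, s5: 0.
No coefficient is strictly negative; the tableau after this pivot is optimal.

none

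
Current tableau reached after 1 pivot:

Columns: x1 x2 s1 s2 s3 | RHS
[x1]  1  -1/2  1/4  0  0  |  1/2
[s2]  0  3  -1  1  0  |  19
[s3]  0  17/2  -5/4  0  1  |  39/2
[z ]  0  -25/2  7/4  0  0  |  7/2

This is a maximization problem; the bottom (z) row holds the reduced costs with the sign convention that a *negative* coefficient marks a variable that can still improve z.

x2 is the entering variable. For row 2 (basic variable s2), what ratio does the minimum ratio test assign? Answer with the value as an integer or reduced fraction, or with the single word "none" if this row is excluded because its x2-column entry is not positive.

Ratio = RHS / (x2 entry) = 19 / 3 = 19/3.

19/3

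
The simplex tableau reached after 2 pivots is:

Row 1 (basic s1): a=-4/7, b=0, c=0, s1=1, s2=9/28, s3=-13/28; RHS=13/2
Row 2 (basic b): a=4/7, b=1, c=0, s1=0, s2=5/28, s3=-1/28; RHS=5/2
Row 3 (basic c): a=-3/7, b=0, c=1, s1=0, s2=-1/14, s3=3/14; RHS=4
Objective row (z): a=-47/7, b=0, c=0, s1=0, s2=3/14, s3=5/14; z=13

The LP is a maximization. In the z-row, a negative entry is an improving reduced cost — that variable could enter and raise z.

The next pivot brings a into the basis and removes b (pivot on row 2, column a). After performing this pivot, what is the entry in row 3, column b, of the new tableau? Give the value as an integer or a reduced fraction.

Pivot element is row 2, column a: 4/7.
Normalize row 2: new (row 2, b) = 1/(4/7) = 7/4.
row 3 ← row 3 − (-3/7)·(new row 2): 0 − (-3/7)·(7/4) = 3/4.

3/4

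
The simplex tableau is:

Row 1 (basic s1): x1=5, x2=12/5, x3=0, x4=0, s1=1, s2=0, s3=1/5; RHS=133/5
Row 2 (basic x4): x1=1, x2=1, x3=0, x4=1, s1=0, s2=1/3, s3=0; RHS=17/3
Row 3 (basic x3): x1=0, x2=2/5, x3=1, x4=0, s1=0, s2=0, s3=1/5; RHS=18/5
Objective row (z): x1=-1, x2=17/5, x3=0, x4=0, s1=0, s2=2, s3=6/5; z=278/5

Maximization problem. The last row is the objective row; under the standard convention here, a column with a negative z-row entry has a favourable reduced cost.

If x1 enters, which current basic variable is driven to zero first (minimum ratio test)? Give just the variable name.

Ratios: row 1 (s1): (133/5)/5 = 133/25; row 2 (x4): (17/3)/1 = 17/3; row 3 (x3): entry 0 ≤ 0, skip.
Minimum ratio 133/25 is in the s1 row, so s1 leaves.

s1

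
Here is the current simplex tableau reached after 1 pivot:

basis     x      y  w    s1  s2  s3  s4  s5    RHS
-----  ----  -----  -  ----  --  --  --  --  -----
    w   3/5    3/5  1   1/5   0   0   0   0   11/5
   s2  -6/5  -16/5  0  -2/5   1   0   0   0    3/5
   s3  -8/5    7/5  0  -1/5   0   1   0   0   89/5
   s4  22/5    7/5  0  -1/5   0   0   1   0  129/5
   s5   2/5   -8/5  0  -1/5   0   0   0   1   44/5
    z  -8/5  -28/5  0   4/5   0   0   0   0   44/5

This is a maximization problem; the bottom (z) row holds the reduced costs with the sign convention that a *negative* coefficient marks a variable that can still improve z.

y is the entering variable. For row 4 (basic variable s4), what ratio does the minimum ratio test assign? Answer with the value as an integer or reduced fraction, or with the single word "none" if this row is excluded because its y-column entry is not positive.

Ratio = RHS / (y entry) = (129/5) / (7/5) = 129/7.

129/7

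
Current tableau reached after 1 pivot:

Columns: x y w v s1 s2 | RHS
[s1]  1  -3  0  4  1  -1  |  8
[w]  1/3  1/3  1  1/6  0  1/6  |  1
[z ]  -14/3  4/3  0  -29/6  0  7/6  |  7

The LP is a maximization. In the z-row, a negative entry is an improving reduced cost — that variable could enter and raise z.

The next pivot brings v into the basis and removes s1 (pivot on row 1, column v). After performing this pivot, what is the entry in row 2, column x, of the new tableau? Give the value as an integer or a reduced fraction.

Pivot element is row 1, column v: 4.
Normalize row 1: new (row 1, x) = 1/4 = 1/4.
row 2 ← row 2 − (1/6)·(new row 1): 1/3 − (1/6)·(1/4) = 7/24.

7/24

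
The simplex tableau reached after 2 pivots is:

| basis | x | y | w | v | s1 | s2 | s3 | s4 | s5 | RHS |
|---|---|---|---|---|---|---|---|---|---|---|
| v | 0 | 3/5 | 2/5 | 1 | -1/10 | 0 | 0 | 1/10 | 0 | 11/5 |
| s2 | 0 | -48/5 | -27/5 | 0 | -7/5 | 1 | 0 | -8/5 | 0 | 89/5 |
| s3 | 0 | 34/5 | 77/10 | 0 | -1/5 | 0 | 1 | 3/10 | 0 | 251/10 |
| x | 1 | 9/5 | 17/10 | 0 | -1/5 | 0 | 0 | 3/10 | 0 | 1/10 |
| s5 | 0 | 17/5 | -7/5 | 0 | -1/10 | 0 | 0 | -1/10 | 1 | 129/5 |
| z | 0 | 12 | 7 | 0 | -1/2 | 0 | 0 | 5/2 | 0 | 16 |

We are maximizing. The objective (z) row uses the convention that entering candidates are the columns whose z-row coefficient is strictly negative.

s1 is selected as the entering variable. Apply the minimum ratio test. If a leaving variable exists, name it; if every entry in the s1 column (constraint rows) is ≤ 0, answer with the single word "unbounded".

s1-column entries: row 1: -1/10, row 2: -7/5, row 3: -1/5, row 4: -1/5, row 5: -1/10. All ≤ 0, so s1 can increase without bound; the LP is unbounded in this direction.

unbounded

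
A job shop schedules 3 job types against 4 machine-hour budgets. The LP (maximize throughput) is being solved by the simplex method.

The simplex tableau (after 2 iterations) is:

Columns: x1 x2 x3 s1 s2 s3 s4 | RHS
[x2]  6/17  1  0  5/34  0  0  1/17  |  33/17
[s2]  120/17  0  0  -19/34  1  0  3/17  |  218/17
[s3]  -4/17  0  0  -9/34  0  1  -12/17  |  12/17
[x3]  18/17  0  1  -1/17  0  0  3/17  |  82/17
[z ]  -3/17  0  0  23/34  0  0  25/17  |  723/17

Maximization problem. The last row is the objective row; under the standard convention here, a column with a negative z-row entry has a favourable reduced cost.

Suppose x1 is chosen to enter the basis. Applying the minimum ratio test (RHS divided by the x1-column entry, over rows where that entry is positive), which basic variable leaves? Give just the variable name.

s2

Ratios: row 1 (x2): (33/17)/(6/17) = 11/2; row 2 (s2): (218/17)/(120/17) = 109/60; row 3 (s3): entry -4/17 ≤ 0, skip; row 4 (x3): (82/17)/(18/17) = 41/9.
Minimum ratio 109/60 is in the s2 row, so s2 leaves.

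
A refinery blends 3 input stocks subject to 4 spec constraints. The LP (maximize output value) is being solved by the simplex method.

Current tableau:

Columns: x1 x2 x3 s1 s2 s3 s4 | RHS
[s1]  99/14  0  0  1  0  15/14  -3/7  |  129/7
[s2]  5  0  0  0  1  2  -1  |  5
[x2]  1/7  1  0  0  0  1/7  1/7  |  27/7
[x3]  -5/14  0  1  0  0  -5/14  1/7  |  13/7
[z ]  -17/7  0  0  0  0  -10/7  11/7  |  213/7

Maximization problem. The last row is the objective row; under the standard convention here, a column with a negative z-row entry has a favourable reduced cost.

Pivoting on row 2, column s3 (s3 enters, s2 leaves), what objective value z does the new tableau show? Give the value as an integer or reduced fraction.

34

Minimum ratio for s3: 5/2 = 5/2.
z changes by −(z-row coeff of s3)·ratio = −(-10/7)·(5/2) = 25/7.
New z = 213/7 + (25/7) = 34.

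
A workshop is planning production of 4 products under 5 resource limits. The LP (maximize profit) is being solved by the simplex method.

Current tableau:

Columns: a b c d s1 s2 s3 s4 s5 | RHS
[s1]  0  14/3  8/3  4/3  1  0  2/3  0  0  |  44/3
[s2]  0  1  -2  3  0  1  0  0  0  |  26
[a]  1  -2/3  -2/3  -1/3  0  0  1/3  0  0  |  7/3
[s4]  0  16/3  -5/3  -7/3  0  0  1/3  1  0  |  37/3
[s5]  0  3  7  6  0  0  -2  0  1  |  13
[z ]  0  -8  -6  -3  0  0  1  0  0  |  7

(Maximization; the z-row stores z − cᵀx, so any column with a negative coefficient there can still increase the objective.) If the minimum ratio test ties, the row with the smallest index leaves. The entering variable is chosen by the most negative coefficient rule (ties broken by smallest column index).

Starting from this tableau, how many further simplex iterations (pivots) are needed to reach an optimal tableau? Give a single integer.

3

pivot: b in, s4 out → z = 51/2
pivot: c in, s5 out → z = 4063/127
pivot: s3 in, s1 out → z = 1555/48
No improving column remains; optimal.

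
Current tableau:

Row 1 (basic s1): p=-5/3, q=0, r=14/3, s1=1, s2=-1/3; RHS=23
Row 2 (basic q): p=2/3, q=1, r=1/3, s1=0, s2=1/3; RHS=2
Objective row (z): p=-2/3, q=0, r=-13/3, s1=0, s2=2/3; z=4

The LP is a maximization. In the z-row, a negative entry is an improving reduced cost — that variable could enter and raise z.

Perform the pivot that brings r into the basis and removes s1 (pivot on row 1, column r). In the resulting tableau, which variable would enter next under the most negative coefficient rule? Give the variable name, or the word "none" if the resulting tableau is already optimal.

p

Pivot element 14/3. New z-row = old z-row − (-13/3)·(row 1/(14/3)).
Updated z-row coefficients: p: -31/14, q: 0, r: 0, s1: 13/14, s2: 5/14.
The most negative is -31/14 in column p, so p would enter next.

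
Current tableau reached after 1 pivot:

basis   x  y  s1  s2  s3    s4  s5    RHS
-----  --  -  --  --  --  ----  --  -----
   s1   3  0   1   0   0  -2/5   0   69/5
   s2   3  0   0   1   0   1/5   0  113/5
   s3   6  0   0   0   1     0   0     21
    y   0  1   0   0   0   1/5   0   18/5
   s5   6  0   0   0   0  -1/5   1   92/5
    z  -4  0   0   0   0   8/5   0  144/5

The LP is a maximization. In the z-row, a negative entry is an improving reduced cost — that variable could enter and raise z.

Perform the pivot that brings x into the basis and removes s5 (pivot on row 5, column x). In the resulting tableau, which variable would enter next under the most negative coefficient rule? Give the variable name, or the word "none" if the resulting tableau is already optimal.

none

Pivot element 6. New z-row = old z-row − (-4)·(row 5/6).
Updated z-row coefficients: x: 0, y: 0, s1: 0, s2: 0, s3: 0, s4: 22/15, s5: 2/3.
No coefficient is strictly negative; the tableau after this pivot is optimal.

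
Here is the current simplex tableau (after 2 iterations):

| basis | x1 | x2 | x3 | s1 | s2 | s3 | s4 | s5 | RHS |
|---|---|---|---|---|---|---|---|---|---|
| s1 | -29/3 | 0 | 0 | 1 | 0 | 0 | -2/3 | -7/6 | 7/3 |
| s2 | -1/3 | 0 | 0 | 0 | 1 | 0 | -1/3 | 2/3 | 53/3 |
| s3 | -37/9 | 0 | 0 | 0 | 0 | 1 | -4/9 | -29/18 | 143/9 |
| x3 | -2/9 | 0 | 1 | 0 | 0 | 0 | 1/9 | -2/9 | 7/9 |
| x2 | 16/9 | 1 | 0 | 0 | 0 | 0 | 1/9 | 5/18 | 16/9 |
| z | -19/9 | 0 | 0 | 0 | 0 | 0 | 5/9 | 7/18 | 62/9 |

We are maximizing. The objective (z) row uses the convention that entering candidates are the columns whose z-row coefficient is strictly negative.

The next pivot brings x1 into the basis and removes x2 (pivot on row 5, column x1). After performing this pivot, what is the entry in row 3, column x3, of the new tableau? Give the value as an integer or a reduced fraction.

0

Pivot element is row 5, column x1: 16/9.
Normalize row 5: new (row 5, x3) = 0/(16/9) = 0.
row 3 ← row 3 − (-37/9)·(new row 5): 0 − (-37/9)·0 = 0.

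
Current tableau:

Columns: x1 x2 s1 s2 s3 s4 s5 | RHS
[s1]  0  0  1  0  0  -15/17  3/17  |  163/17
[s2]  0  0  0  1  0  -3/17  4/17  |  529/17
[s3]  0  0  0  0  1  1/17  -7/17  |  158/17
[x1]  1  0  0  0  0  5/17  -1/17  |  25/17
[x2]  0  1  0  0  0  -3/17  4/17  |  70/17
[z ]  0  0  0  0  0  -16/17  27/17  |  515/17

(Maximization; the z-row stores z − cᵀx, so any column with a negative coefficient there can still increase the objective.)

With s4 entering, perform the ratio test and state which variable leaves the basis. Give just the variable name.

x1

Ratios: row 1 (s1): entry -15/17 ≤ 0, skip; row 2 (s2): entry -3/17 ≤ 0, skip; row 3 (s3): (158/17)/(1/17) = 158; row 4 (x1): (25/17)/(5/17) = 5; row 5 (x2): entry -3/17 ≤ 0, skip.
Minimum ratio 5 is in the x1 row, so x1 leaves.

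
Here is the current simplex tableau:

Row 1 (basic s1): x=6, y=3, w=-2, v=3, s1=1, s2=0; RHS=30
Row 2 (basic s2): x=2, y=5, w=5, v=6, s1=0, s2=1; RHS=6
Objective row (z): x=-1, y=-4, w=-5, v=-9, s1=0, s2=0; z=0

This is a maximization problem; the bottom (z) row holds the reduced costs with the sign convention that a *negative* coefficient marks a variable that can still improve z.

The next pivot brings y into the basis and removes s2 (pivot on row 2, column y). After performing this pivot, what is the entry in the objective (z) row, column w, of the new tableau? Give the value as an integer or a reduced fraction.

-1

Pivot element is row 2, column y: 5.
Normalize row 2: new (row 2, w) = 5/5 = 1.
z-row ← z-row − (-4)·(new row 2): -5 − (-4)·1 = -1.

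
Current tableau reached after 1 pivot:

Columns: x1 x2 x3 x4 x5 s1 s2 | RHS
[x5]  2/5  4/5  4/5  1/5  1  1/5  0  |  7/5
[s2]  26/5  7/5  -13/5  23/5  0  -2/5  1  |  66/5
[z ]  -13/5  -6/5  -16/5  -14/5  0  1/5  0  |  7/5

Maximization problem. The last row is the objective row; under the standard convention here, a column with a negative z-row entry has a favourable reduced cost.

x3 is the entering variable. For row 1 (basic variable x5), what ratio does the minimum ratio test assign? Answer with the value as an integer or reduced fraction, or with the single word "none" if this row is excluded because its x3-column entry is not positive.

Ratio = RHS / (x3 entry) = (7/5) / (4/5) = 7/4.

7/4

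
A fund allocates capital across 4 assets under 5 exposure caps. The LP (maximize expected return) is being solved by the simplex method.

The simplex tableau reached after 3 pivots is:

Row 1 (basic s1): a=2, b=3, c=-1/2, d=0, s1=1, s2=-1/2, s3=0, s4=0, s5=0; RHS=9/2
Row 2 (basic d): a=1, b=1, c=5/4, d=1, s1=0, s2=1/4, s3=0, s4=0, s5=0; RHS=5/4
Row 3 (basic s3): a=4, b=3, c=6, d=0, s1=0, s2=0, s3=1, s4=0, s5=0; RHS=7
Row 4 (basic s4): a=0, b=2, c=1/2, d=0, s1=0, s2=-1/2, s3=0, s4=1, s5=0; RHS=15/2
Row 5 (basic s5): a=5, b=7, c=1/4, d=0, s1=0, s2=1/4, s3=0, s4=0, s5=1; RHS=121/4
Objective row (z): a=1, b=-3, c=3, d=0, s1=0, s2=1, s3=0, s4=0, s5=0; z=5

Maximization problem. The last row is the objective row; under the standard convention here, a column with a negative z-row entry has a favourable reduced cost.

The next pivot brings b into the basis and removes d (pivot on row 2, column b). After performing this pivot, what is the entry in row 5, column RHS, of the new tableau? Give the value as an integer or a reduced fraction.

Pivot element is row 2, column b: 1.
Normalize row 2: new (row 2, RHS) = (5/4)/1 = 5/4.
row 5 ← row 5 − 7·(new row 2): 121/4 − 7·(5/4) = 43/2.

43/2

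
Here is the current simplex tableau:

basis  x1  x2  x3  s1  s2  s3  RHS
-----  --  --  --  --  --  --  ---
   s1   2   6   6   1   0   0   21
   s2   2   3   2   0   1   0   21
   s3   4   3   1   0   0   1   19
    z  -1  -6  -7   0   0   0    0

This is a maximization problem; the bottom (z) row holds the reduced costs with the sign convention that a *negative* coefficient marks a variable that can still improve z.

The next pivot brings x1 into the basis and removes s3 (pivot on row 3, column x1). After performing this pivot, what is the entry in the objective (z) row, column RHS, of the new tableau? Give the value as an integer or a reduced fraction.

Pivot element is row 3, column x1: 4.
Normalize row 3: new (row 3, RHS) = 19/4 = 19/4.
z-row ← z-row − (-1)·(new row 3): 0 − (-1)·(19/4) = 19/4.

19/4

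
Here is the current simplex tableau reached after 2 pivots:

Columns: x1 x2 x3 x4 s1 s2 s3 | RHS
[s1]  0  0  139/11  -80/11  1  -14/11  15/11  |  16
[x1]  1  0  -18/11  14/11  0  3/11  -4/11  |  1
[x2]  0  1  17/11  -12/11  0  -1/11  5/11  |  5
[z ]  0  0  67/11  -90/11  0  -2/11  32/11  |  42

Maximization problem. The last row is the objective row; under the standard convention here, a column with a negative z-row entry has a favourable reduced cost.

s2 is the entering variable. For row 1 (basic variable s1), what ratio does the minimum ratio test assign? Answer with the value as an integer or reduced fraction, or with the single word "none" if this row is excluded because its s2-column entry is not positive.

none

The s2 entry in row 1 is -14/11 ≤ 0, so this row gives no ratio.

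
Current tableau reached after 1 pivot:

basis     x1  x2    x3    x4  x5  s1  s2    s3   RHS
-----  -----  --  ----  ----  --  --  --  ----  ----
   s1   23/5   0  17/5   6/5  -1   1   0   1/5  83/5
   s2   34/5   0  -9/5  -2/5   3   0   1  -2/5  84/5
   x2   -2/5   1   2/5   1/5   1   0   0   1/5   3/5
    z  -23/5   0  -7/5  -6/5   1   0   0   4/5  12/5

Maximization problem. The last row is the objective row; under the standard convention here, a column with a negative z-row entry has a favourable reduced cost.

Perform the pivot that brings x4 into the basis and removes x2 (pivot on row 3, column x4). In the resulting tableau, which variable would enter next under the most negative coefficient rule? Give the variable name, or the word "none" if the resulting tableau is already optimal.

Pivot element 1/5. New z-row = old z-row − (-6/5)·(row 3/(1/5)).
Updated z-row coefficients: x1: -7, x2: 6, x3: 1, x4: 0, x5: 7, s1: 0, s2: 0, s3: 2.
The most negative is -7 in column x1, so x1 would enter next.

x1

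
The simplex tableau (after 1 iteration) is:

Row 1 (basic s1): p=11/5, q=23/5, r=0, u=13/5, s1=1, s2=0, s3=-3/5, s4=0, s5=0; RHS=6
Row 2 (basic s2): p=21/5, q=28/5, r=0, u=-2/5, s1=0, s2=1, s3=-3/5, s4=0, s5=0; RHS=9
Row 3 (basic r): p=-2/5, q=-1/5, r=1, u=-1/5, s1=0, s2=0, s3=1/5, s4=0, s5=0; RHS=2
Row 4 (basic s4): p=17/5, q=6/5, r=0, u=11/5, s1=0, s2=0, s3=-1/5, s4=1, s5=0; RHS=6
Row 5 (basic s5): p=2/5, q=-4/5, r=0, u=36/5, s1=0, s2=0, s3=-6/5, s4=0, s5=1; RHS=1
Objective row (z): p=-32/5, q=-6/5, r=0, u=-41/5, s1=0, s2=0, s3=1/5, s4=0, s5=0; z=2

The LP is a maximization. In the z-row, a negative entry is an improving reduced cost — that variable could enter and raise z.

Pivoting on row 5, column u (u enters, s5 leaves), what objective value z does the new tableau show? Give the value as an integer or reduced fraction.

113/36

Minimum ratio for u: 1/(36/5) = 5/36.
z changes by −(z-row coeff of u)·ratio = −(-41/5)·(5/36) = 41/36.
New z = 2 + (41/36) = 113/36.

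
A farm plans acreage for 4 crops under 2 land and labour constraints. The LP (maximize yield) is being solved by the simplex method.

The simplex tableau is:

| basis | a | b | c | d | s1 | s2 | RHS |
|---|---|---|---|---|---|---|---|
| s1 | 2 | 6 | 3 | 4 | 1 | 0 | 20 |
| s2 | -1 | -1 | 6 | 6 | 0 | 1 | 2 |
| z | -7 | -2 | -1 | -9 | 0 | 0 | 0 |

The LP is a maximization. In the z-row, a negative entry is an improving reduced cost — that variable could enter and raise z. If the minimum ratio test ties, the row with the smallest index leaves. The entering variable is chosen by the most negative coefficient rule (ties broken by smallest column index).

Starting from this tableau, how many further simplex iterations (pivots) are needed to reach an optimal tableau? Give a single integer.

3

pivot: d in, s2 out → z = 3
pivot: a in, s1 out → z = 125/2
pivot: s2 in, d out → z = 70
No improving column remains; optimal.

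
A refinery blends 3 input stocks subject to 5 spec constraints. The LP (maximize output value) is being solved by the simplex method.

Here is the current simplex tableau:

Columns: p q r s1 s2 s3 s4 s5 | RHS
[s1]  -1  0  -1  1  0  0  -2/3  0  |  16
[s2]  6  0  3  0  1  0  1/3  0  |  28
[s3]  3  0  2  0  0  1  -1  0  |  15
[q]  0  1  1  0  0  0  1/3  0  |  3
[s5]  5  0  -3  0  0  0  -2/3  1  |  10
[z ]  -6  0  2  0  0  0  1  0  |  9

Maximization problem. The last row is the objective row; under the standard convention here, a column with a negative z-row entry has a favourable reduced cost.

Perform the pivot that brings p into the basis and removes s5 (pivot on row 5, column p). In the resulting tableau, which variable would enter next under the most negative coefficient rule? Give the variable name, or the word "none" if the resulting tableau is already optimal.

r

Pivot element 5. New z-row = old z-row − (-6)·(row 5/5).
Updated z-row coefficients: p: 0, q: 0, r: -8/5, s1: 0, s2: 0, s3: 0, s4: 1/5, s5: 6/5.
The most negative is -8/5 in column r, so r would enter next.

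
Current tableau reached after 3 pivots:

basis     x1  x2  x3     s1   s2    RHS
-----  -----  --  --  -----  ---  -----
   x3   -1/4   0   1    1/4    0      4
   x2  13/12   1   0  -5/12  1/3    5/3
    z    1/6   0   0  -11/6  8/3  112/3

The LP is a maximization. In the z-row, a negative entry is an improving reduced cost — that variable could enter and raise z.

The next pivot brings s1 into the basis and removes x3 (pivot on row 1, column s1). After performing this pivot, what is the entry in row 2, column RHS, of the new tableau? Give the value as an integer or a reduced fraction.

Pivot element is row 1, column s1: 1/4.
Normalize row 1: new (row 1, RHS) = 4/(1/4) = 16.
row 2 ← row 2 − (-5/12)·(new row 1): 5/3 − (-5/12)·16 = 25/3.

25/3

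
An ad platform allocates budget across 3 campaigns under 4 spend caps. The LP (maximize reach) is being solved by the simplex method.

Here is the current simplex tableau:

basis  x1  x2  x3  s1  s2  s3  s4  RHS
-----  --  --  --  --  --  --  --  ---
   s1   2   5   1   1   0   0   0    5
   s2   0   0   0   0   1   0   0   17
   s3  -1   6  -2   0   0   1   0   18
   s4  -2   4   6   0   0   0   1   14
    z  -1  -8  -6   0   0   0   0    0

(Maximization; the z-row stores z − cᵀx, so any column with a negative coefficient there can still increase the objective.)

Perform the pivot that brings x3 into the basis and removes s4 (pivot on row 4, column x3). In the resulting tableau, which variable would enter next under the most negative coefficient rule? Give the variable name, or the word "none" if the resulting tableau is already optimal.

x2

Pivot element 6. New z-row = old z-row − (-6)·(row 4/6).
Updated z-row coefficients: x1: -3, x2: -4, x3: 0, s1: 0, s2: 0, s3: 0, s4: 1.
The most negative is -4 in column x2, so x2 would enter next.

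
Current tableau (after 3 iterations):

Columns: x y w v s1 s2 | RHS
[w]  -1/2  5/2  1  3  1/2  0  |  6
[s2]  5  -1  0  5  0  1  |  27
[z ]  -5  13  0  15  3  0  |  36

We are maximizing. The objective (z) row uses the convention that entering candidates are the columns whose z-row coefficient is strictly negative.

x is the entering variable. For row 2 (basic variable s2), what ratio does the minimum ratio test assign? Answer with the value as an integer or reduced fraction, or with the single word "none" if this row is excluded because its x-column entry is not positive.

27/5

Ratio = RHS / (x entry) = 27 / 5 = 27/5.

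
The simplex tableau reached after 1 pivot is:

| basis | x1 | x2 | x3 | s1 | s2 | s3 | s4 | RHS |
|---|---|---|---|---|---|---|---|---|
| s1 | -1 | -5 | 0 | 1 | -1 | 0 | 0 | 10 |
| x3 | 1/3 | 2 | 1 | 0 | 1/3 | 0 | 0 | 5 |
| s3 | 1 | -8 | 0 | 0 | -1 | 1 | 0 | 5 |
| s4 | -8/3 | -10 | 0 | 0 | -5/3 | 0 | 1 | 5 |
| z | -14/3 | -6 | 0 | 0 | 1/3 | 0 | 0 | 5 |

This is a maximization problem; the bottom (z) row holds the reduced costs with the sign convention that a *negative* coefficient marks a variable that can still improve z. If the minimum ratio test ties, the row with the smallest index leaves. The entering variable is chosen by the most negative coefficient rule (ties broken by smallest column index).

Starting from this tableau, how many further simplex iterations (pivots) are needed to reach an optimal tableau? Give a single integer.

pivot: x2 in, x3 out → z = 20
pivot: x1 in, s3 out → z = 415/7
No improving column remains; optimal.

2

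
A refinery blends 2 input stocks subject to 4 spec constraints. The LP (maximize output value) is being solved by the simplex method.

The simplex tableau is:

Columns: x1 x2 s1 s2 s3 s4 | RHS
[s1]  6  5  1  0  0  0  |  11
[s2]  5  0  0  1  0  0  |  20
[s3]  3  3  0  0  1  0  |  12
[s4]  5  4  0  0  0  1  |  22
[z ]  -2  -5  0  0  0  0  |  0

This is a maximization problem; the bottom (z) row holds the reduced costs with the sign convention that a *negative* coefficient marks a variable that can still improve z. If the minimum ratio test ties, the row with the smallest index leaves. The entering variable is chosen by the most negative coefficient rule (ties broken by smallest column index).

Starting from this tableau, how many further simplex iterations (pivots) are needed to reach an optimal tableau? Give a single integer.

pivot: x2 in, s1 out → z = 11
No improving column remains; optimal.

1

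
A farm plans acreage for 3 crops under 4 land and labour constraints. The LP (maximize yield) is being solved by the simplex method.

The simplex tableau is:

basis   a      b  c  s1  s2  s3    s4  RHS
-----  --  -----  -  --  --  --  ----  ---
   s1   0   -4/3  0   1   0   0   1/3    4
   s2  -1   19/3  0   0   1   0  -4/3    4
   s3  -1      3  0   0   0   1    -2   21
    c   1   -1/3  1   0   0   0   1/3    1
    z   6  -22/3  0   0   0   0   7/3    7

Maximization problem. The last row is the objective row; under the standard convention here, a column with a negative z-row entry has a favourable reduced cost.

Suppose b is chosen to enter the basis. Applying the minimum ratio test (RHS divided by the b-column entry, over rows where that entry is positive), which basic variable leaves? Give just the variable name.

Ratios: row 1 (s1): entry -4/3 ≤ 0, skip; row 2 (s2): 4/(19/3) = 12/19; row 3 (s3): 21/3 = 7; row 4 (c): entry -1/3 ≤ 0, skip.
Minimum ratio 12/19 is in the s2 row, so s2 leaves.

s2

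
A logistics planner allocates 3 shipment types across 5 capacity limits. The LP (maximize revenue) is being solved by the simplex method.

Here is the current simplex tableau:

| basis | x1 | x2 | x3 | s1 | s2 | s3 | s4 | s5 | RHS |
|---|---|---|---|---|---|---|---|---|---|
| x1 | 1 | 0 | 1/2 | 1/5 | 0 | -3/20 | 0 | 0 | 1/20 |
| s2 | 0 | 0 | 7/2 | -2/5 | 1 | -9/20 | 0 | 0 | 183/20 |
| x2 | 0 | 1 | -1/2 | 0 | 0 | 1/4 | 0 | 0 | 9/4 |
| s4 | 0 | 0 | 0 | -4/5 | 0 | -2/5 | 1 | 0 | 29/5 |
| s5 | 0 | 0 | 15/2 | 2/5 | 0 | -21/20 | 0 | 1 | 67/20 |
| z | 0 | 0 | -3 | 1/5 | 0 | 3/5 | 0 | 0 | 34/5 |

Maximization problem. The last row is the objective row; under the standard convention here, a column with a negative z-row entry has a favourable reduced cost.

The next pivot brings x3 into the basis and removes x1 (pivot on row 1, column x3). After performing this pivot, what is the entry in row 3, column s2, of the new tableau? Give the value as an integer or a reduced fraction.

0

Pivot element is row 1, column x3: 1/2.
Normalize row 1: new (row 1, s2) = 0/(1/2) = 0.
row 3 ← row 3 − (-1/2)·(new row 1): 0 − (-1/2)·0 = 0.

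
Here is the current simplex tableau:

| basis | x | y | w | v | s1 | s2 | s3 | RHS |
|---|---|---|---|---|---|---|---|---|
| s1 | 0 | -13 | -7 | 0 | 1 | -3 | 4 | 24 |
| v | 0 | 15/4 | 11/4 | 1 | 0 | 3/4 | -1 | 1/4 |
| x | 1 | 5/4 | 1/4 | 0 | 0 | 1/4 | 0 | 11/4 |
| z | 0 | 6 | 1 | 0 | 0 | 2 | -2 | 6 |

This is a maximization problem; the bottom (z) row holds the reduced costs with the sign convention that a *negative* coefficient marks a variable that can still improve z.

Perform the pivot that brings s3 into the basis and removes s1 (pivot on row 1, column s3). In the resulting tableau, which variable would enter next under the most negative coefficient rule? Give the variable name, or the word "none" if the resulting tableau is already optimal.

Pivot element 4. New z-row = old z-row − (-2)·(row 1/4).
Updated z-row coefficients: x: 0, y: -1/2, w: -5/2, v: 0, s1: 1/2, s2: 1/2, s3: 0.
The most negative is -5/2 in column w, so w would enter next.

w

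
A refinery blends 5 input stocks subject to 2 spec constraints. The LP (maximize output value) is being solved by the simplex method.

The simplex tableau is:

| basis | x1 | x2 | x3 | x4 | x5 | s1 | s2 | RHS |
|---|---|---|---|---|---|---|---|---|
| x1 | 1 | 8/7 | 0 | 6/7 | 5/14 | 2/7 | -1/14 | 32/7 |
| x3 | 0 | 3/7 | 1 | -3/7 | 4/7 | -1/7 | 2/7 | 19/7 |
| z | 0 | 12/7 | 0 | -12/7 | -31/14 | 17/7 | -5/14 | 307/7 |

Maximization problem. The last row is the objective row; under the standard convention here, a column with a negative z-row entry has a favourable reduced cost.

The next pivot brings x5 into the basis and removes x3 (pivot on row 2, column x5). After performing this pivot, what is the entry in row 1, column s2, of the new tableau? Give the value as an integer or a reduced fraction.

-1/4

Pivot element is row 2, column x5: 4/7.
Normalize row 2: new (row 2, s2) = (2/7)/(4/7) = 1/2.
row 1 ← row 1 − (5/14)·(new row 2): -1/14 − (5/14)·(1/2) = -1/4.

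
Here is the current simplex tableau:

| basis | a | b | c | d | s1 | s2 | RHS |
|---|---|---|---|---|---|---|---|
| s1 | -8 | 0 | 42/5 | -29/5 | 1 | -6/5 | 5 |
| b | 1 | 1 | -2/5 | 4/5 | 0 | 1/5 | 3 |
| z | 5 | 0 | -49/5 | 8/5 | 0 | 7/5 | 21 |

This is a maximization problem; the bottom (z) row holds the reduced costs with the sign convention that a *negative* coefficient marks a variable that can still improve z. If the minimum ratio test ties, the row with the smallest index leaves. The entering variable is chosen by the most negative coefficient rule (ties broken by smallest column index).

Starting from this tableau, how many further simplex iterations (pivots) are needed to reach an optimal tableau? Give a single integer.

pivot: c in, s1 out → z = 161/6
pivot: d in, b out → z = 1293/22
No improving column remains; optimal.

2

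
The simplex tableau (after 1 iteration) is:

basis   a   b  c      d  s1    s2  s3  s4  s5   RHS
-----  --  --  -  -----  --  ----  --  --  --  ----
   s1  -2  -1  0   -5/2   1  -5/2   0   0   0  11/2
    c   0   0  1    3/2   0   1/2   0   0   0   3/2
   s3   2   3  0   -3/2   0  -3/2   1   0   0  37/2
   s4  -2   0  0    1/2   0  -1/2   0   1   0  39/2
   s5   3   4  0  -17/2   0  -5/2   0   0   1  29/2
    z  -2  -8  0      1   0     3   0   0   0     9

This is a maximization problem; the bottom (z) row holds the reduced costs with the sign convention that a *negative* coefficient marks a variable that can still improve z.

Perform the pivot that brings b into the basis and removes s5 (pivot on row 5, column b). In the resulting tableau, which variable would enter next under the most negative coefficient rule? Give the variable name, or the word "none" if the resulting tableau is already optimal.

d

Pivot element 4. New z-row = old z-row − (-8)·(row 5/4).
Updated z-row coefficients: a: 4, b: 0, c: 0, d: -16, s1: 0, s2: -2, s3: 0, s4: 0, s5: 2.
The most negative is -16 in column d, so d would enter next.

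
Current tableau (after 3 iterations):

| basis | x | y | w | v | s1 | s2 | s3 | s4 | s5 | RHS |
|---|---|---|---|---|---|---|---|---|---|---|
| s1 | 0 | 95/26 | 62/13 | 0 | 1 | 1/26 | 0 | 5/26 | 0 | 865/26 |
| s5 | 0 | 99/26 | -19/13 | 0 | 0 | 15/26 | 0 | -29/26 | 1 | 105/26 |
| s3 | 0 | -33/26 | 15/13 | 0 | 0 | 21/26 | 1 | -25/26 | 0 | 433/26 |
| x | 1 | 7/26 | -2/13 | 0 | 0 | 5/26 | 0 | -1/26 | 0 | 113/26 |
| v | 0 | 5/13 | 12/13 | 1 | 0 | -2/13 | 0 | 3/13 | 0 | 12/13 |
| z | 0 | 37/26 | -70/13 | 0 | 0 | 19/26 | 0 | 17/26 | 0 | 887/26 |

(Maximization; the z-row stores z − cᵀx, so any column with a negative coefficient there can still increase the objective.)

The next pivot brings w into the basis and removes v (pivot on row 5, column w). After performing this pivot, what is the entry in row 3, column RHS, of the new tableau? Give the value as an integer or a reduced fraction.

31/2

Pivot element is row 5, column w: 12/13.
Normalize row 5: new (row 5, RHS) = (12/13)/(12/13) = 1.
row 3 ← row 3 − (15/13)·(new row 5): 433/26 − (15/13)·1 = 31/2.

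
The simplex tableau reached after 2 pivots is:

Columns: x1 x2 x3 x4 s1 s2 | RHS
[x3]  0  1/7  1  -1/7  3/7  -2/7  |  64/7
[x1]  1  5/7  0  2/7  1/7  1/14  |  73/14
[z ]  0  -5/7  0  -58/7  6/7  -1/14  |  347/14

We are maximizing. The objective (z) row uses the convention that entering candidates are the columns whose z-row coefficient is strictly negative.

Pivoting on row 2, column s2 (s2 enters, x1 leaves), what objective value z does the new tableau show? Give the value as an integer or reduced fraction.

Minimum ratio for s2: (73/14)/(1/14) = 73.
z changes by −(z-row coeff of s2)·ratio = −(-1/14)·73 = 73/14.
New z = 347/14 + (73/14) = 30.

30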